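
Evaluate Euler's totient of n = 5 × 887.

3544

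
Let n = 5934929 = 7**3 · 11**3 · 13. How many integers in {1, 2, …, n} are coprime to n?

4268880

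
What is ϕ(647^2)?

417962

φ(647^2) = 647^1·(647−1) = 647·646 = 417962.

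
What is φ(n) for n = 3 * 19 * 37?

1296

φ(3) = 3 − 1 = 2.
φ(19) = 19 − 1 = 18.
φ(37) = 37 − 1 = 36.
Since φ is multiplicative, φ(2109) = 2 · 18 · 36 = 1296.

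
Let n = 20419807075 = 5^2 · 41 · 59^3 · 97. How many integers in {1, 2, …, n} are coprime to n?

φ(20419807075) = 20419807075 · (1 − 1/5) · (1 − 1/41) · (1 − 1/59) · (1 − 1/97)
       = 20419807075 · 890880/1173215 = 15505766400.

15505766400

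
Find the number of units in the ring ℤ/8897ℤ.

7200

Factor 8897: 8897 = 7 · 31 · 41.
φ(7) = 7 − 1 = 6.
φ(31) = 31 − 1 = 30.
φ(41) = 41 − 1 = 40.
Multiply: 6 · 30 · 40 = 7200.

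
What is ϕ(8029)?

Factor 8029: 8029 = 7 · 31 · 37.
φ(8029) = 8029 · (1 − 1/7) · (1 − 1/31) · (1 − 1/37)
       = 8029 · 6480/8029 = 6480.

6480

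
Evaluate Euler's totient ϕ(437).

Prime factorization: 437 = 19 · 23.
φ(437) = 437 · (1 − 1/19) · (1 − 1/23)
       = 437 · 396/437 = 396.

396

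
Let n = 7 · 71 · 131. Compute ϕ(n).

54600

φ(65107) = 65107 · (1 − 1/7) · (1 − 1/71) · (1 − 1/131)
       = 65107 · 54600/65107 = 54600.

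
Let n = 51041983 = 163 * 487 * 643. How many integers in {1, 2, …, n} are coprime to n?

50545944

φ(163) = 163 − 1 = 162.
φ(487) = 487 − 1 = 486.
φ(643) = 643 − 1 = 642.
Since φ is multiplicative, φ(51041983) = 162 · 486 · 642 = 50545944.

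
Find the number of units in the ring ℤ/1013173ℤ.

1013173 = 7**2 × 23 × 29 × 31.
φ(7^2) = 7^1·(7−1) = 7·6 = 42.
φ(23) = 23 − 1 = 22.
φ(29) = 29 − 1 = 28.
φ(31) = 31 − 1 = 30.
Since φ is multiplicative, φ(1013173) = 42 · 22 · 28 · 30 = 776160.

776160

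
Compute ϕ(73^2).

φ(73^2) = 73^2 − 73^1 = 5329 − 73 = 5256.

5256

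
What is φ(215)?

168

First factor: 215 = 5 · 43.
φ(215) = 215 · (1 − 1/5) · (1 − 1/43)
       = 215 · 168/215 = 168.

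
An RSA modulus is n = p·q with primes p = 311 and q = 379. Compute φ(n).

φ(n) = (p − 1)(q − 1) = (311−1)(379−1) = 310·378 = 117180.

117180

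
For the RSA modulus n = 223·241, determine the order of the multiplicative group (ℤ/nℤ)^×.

53280

φ(223) = 223 − 1 = 222.
φ(241) = 241 − 1 = 240.
Since φ is multiplicative, φ(53743) = 222 · 240 = 53280.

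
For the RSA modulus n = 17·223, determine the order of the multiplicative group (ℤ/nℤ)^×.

φ(17) = 17 − 1 = 16.
φ(223) = 223 − 1 = 222.
Since φ is multiplicative, φ(3791) = 16 · 222 = 3552.

3552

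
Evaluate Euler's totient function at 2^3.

4

φ(8) = 8 · (1 − 1/2)
       = 8 · 1/2 = 4.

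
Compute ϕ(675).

360

Factor 675: 675 = 3^3 · 5^2.
φ(675) = 675 · (1 − 1/3) · (1 − 1/5)
       = 675 · 8/15 = 360.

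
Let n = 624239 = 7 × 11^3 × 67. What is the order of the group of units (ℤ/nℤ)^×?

479160

φ(7) = 7 − 1 = 6.
φ(11^3) = 11^3 − 11^2 = 1331 − 121 = 1210.
φ(67) = 67 − 1 = 66.
Since φ is multiplicative, φ(624239) = 6 · 1210 · 66 = 479160.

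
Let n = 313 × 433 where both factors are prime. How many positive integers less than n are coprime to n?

φ(313) = 313 − 1 = 312.
φ(433) = 433 − 1 = 432.
φ(135529) = 312 × 432 = 134784.

134784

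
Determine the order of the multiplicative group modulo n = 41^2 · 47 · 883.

φ(69763181) = 69763181 · (1 − 1/41) · (1 − 1/47) · (1 − 1/883)
       = 69763181 · 1622880/1701541 = 66538080.

66538080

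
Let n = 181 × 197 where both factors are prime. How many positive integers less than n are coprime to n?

35280

For distinct primes, φ(pq) = (p−1)(q−1) = 180 × 196 = 35280.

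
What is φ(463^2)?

φ(214369) = 214369 · (1 − 1/463)
       = 214369 · 462/463 = 213906.

213906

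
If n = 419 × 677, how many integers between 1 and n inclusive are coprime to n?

φ(283663) = 283663 · (1 − 1/419) · (1 − 1/677)
       = 283663 · 282568/283663 = 282568.

282568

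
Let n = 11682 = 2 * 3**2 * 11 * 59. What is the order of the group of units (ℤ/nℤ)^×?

φ(11682) = 11682 · (1 − 1/2) · (1 − 1/3) · (1 − 1/11) · (1 − 1/59)
       = 11682 · 1160/3894 = 3480.

3480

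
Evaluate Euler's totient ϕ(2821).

2160

Prime factorization: 2821 = 7 × 13 × 31.
φ(7) = 7 − 1 = 6.
φ(13) = 13 − 1 = 12.
φ(31) = 31 − 1 = 30.
Since φ is multiplicative, φ(2821) = 6 · 12 · 30 = 2160.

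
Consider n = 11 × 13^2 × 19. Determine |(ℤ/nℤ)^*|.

28080

φ(11) = 11 − 1 = 10.
φ(13^2) = 13^1·(13−1) = 13·12 = 156.
φ(19) = 19 − 1 = 18.
φ(35321) = 10 × 156 × 18 = 28080.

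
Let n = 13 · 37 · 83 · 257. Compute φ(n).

9068544

φ(10260211) = 10260211 · (1 − 1/13) · (1 − 1/37) · (1 − 1/83) · (1 − 1/257)
       = 10260211 · 9068544/10260211 = 9068544.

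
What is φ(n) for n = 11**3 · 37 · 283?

φ(13936901) = 13936901 · (1 − 1/11) · (1 − 1/37) · (1 − 1/283)
       = 13936901 · 101520/115181 = 12283920.

12283920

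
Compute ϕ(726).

726 = 2 · 3 · 11^2.
φ(726) = 726 · (1 − 1/2) · (1 − 1/3) · (1 − 1/11)
       = 726 · 20/66 = 220.

220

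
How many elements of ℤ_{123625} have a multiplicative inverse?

92400

First factor: 123625 = 5^3 × 23 × 43.
φ(5^3) = 5^3 − 5^2 = 125 − 25 = 100.
φ(23) = 23 − 1 = 22.
φ(43) = 43 − 1 = 42.
Since φ is multiplicative, φ(123625) = 100 · 22 · 42 = 92400.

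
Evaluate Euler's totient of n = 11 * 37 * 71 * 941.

23688000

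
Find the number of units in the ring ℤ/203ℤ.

168

Factor 203: 203 = 7 × 29.
φ(7) = 7 − 1 = 6.
φ(29) = 29 − 1 = 28.
φ(203) = 6 × 28 = 168.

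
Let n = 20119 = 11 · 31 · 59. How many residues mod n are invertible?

φ(20119) = 20119 · (1 − 1/11) · (1 − 1/31) · (1 − 1/59)
       = 20119 · 17400/20119 = 17400.

17400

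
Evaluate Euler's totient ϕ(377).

377 = 13 · 29.
φ(377) = 377 · (1 − 1/13) · (1 − 1/29)
       = 377 · 336/377 = 336.

336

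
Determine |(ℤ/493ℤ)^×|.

First factor: 493 = 17 · 29.
φ(493) = 493 · (1 − 1/17) · (1 − 1/29)
       = 493 · 448/493 = 448.

448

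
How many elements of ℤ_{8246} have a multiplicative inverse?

Prime factorization: 8246 = 2 · 7 · 19 · 31.
φ(8246) = 8246 · (1 − 1/2) · (1 − 1/7) · (1 − 1/19) · (1 − 1/31)
       = 8246 · 3240/8246 = 3240.

3240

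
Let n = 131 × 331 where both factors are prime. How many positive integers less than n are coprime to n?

For distinct primes, φ(pq) = (p−1)(q−1) = 130 × 330 = 42900.

42900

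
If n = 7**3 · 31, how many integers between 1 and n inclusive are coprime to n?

8820

φ(7^3) = 7^3 − 7^2 = 343 − 49 = 294.
φ(31) = 31 − 1 = 30.
φ(10633) = 294 × 30 = 8820.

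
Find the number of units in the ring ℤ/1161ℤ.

First factor: 1161 = 3^3 × 43.
φ(1161) = 1161 · (1 − 1/3) · (1 − 1/43)
       = 1161 · 84/129 = 756.

756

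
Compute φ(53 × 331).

17160

φ(17543) = 17543 · (1 − 1/53) · (1 − 1/331)
       = 17543 · 17160/17543 = 17160.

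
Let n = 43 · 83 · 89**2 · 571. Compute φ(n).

15374842560

φ(16142197979) = 16142197979 · (1 − 1/43) · (1 − 1/83) · (1 − 1/89) · (1 − 1/571)
       = 16142197979 · 172751040/181373011 = 15374842560.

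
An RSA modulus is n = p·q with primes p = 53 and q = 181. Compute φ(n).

φ(pq) = (p−1)(q−1) = 52 · 180 = 9360.

9360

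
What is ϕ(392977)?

Prime factorization: 392977 = 13 × 19 × 37 × 43.
φ(13) = 13 − 1 = 12.
φ(19) = 19 − 1 = 18.
φ(37) = 37 − 1 = 36.
φ(43) = 43 − 1 = 42.
Multiply: 12 · 18 · 36 · 42 = 326592.

326592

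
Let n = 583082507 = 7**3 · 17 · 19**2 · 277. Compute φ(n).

444019968

φ(7^3) = 7^2·(7−1) = 49·6 = 294.
φ(17) = 17 − 1 = 16.
φ(19^2) = 19^1·(19−1) = 19·18 = 342.
φ(277) = 277 − 1 = 276.
Multiply: 294 · 16 · 342 · 276 = 444019968.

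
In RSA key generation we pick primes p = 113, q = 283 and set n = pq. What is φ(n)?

31584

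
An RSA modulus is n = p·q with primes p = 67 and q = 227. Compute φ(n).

φ(15209) = 15209 · (1 − 1/67) · (1 − 1/227)
       = 15209 · 14916/15209 = 14916.

14916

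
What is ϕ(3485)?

2560

First factor: 3485 = 5 · 17 · 41.
φ(3485) = 3485 · (1 − 1/5) · (1 − 1/17) · (1 − 1/41)
       = 3485 · 2560/3485 = 2560.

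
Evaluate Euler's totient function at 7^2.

42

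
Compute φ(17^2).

272

φ(17^2) = 17^1·(17−1) = 17·16 = 272.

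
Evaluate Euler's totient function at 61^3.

223260

φ(226981) = 226981 · (1 − 1/61)
       = 226981 · 60/61 = 223260.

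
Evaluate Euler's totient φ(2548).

1008

2548 = 2**2 · 7**2 · 13.
φ(2^2) = 2^1·(2−1) = 2·1 = 2.
φ(7^2) = 7^2 − 7^1 = 49 − 7 = 42.
φ(13) = 13 − 1 = 12.
Multiply: 2 · 42 · 12 = 1008.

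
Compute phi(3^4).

φ(81) = 81 · (1 − 1/3)
       = 81 · 2/3 = 54.

54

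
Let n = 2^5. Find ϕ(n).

16

φ(2^5) = 2^4·(2−1) = 16·1 = 16.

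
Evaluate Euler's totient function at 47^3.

φ(103823) = 103823 · (1 − 1/47)
       = 103823 · 46/47 = 101614.

101614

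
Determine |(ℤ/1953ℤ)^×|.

1080

1953 = 3^2 · 7 · 31.
φ(1953) = 1953 · (1 − 1/3) · (1 − 1/7) · (1 − 1/31)
       = 1953 · 360/651 = 1080.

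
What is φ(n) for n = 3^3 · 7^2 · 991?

φ(1311093) = 1311093 · (1 − 1/3) · (1 − 1/7) · (1 − 1/991)
       = 1311093 · 11880/20811 = 748440.

748440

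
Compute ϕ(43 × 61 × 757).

φ(1985611) = 1985611 · (1 − 1/43) · (1 − 1/61) · (1 − 1/757)
       = 1985611 · 1905120/1985611 = 1905120.

1905120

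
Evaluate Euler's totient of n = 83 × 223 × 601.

10922400

φ(83) = 83 − 1 = 82.
φ(223) = 223 − 1 = 222.
φ(601) = 601 − 1 = 600.
Since φ is multiplicative, φ(11123909) = 82 · 222 · 600 = 10922400.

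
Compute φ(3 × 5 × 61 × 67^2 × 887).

φ(3) = 3 − 1 = 2.
φ(5) = 5 − 1 = 4.
φ(61) = 61 − 1 = 60.
φ(67^2) = 67^2 − 67^1 = 4489 − 67 = 4422.
φ(887) = 887 − 1 = 886.
Since φ is multiplicative, φ(3643294845) = 2 · 4 · 60 · 4422 · 886 = 1880588160.

1880588160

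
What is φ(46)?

46 = 2 · 23.
φ(46) = 46 · (1 − 1/2) · (1 − 1/23)
       = 46 · 22/46 = 22.

22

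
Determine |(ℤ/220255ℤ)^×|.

Prime factorization: 220255 = 5 · 7**2 · 29 · 31.
φ(220255) = 220255 · (1 − 1/5) · (1 − 1/7) · (1 − 1/29) · (1 − 1/31)
       = 220255 · 20160/31465 = 141120.

141120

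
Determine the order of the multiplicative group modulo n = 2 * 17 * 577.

9216

φ(2) = 2 − 1 = 1.
φ(17) = 17 − 1 = 16.
φ(577) = 577 − 1 = 576.
Since φ is multiplicative, φ(19618) = 1 · 16 · 576 = 9216.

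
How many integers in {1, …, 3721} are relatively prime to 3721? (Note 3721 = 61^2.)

3660

φ(61^2) = 61^1·(61−1) = 61·60 = 3660.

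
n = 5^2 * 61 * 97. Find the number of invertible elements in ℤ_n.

φ(147925) = 147925 · (1 − 1/5) · (1 − 1/61) · (1 − 1/97)
       = 147925 · 23040/29585 = 115200.

115200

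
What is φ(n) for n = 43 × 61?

2520

φ(2623) = 2623 · (1 − 1/43) · (1 − 1/61)
       = 2623 · 2520/2623 = 2520.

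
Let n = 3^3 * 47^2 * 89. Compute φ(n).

φ(3^3) = 3^2·(3−1) = 9·2 = 18.
φ(47^2) = 47^2 − 47^1 = 2209 − 47 = 2162.
φ(89) = 89 − 1 = 88.
Since φ is multiplicative, φ(5308227) = 18 · 2162 · 88 = 3424608.

3424608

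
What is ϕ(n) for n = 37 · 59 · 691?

φ(37) = 37 − 1 = 36.
φ(59) = 59 − 1 = 58.
φ(691) = 691 − 1 = 690.
Multiply: 36 · 58 · 690 = 1440720.

1440720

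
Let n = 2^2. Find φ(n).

φ(4) = 4 · (1 − 1/2)
       = 4 · 1/2 = 2.

2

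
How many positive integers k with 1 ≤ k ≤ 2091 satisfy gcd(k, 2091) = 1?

1280

Factor 2091: 2091 = 3 × 17 × 41.
φ(3) = 3 − 1 = 2.
φ(17) = 17 − 1 = 16.
φ(41) = 41 − 1 = 40.
Multiply: 2 · 16 · 40 = 1280.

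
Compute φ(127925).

Factor 127925: 127925 = 5^2 * 7 * 17 * 43.
φ(5^2) = 5^1·(5−1) = 5·4 = 20.
φ(7) = 7 − 1 = 6.
φ(17) = 17 − 1 = 16.
φ(43) = 43 − 1 = 42.
φ(127925) = 20 × 6 × 16 × 42 = 80640.

80640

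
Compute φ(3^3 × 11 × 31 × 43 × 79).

φ(31276179) = 31276179 · (1 − 1/3) · (1 − 1/11) · (1 − 1/31) · (1 − 1/43) · (1 − 1/79)
       = 31276179 · 1965600/3475131 = 17690400.

17690400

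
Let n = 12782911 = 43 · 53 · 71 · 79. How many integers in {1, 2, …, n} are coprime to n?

11924640

φ(43) = 43 − 1 = 42.
φ(53) = 53 − 1 = 52.
φ(71) = 71 − 1 = 70.
φ(79) = 79 − 1 = 78.
Multiply: 42 · 52 · 70 · 78 = 11924640.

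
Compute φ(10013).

8640

Prime factorization: 10013 = 17 · 19 · 31.
φ(17) = 17 − 1 = 16.
φ(19) = 19 − 1 = 18.
φ(31) = 31 − 1 = 30.
Multiply: 16 · 18 · 30 = 8640.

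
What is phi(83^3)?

564898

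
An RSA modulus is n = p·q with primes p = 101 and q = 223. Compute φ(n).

22200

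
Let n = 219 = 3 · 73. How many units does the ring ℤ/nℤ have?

144

φ(219) = 219 · (1 − 1/3) · (1 − 1/73)
       = 219 · 144/219 = 144.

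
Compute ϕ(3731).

2880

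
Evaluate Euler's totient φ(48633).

28224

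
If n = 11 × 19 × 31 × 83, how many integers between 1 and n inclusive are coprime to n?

442800

φ(11) = 11 − 1 = 10.
φ(19) = 19 − 1 = 18.
φ(31) = 31 − 1 = 30.
φ(83) = 83 − 1 = 82.
Multiply: 10 · 18 · 30 · 82 = 442800.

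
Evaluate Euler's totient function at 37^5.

67469796

φ(69343957) = 69343957 · (1 − 1/37)
       = 69343957 · 36/37 = 67469796.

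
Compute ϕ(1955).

1408

1955 = 5 · 17 · 23.
φ(5) = 5 − 1 = 4.
φ(17) = 17 − 1 = 16.
φ(23) = 23 − 1 = 22.
Since φ is multiplicative, φ(1955) = 4 · 16 · 22 = 1408.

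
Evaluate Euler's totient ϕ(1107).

720

First factor: 1107 = 3**3 · 41.
φ(3^3) = 3^3 − 3^2 = 27 − 9 = 18.
φ(41) = 41 − 1 = 40.
φ(1107) = 18 × 40 = 720.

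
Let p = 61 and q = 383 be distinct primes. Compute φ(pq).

22920

φ(pq) = (p−1)(q−1) = 60 · 382 = 22920.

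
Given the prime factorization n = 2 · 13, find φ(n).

12

φ(2) = 2 − 1 = 1.
φ(13) = 13 − 1 = 12.
Multiply: 1 · 12 = 12.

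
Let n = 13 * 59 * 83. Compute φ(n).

φ(63661) = 63661 · (1 − 1/13) · (1 − 1/59) · (1 − 1/83)
       = 63661 · 57072/63661 = 57072.

57072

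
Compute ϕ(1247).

Factor 1247: 1247 = 29 · 43.
φ(29) = 29 − 1 = 28.
φ(43) = 43 − 1 = 42.
Multiply: 28 · 42 = 1176.

1176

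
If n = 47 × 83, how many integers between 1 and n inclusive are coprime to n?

φ(47) = 47 − 1 = 46.
φ(83) = 83 − 1 = 82.
φ(3901) = 46 × 82 = 3772.

3772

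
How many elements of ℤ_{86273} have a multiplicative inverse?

First factor: 86273 = 11^2 · 23 · 31.
φ(11^2) = 11^1·(11−1) = 11·10 = 110.
φ(23) = 23 − 1 = 22.
φ(31) = 31 − 1 = 30.
φ(86273) = 110 × 22 × 30 = 72600.

72600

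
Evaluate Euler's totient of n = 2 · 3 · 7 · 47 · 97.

52992

φ(2) = 2 − 1 = 1.
φ(3) = 3 − 1 = 2.
φ(7) = 7 − 1 = 6.
φ(47) = 47 − 1 = 46.
φ(97) = 97 − 1 = 96.
Since φ is multiplicative, φ(191478) = 1 · 2 · 6 · 46 · 96 = 52992.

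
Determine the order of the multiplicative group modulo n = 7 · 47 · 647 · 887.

157970256

φ(7) = 7 − 1 = 6.
φ(47) = 47 − 1 = 46.
φ(647) = 647 − 1 = 646.
φ(887) = 887 − 1 = 886.
Since φ is multiplicative, φ(188809481) = 6 · 46 · 646 · 886 = 157970256.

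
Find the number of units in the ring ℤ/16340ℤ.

6048

16340 = 2^2 * 5 * 19 * 43.
φ(2^2) = 2^1·(2−1) = 2·1 = 2.
φ(5) = 5 − 1 = 4.
φ(19) = 19 − 1 = 18.
φ(43) = 43 − 1 = 42.
Multiply: 2 · 4 · 18 · 42 = 6048.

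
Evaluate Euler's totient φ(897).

First factor: 897 = 3 × 13 × 23.
φ(897) = 897 · (1 − 1/3) · (1 − 1/13) · (1 − 1/23)
       = 897 · 528/897 = 528.

528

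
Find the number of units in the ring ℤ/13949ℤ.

12096

First factor: 13949 = 13 * 29 * 37.
φ(13) = 13 − 1 = 12.
φ(29) = 29 − 1 = 28.
φ(37) = 37 − 1 = 36.
Multiply: 12 · 28 · 36 = 12096.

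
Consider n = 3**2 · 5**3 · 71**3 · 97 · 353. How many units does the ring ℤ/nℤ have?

φ(13787134369875) = 13787134369875 · (1 − 1/3) · (1 − 1/5) · (1 − 1/71) · (1 − 1/97) · (1 − 1/353)
       = 13787134369875 · 18923520/36466665 = 7154509824000.

7154509824000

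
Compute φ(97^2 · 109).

1005696

φ(1025581) = 1025581 · (1 − 1/97) · (1 − 1/109)
       = 1025581 · 10368/10573 = 1005696.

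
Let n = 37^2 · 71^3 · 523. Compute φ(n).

245351922480

φ(37^2) = 37^2 − 37^1 = 1369 − 37 = 1332.
φ(71^3) = 71^3 − 71^2 = 357911 − 5041 = 352870.
φ(523) = 523 − 1 = 522.
φ(256259623157) = 1332 × 352870 × 522 = 245351922480.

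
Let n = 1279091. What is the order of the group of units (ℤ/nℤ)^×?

1125300

Prime factorization: 1279091 = 11^3 × 31^2.
φ(1279091) = 1279091 · (1 − 1/11) · (1 − 1/31)
       = 1279091 · 300/341 = 1125300.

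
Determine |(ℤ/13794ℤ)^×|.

Factor 13794: 13794 = 2 · 3 · 11^2 · 19.
φ(13794) = 13794 · (1 − 1/2) · (1 − 1/3) · (1 − 1/11) · (1 − 1/19)
       = 13794 · 360/1254 = 3960.

3960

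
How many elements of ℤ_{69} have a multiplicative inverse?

44

First factor: 69 = 3 * 23.
φ(69) = 69 · (1 − 1/3) · (1 − 1/23)
       = 69 · 44/69 = 44.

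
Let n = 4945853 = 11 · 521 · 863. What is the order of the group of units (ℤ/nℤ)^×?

φ(11) = 11 − 1 = 10.
φ(521) = 521 − 1 = 520.
φ(863) = 863 − 1 = 862.
Multiply: 10 · 520 · 862 = 4482400.

4482400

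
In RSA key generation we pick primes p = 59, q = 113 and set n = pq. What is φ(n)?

6496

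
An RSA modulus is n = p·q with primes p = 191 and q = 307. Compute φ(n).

58140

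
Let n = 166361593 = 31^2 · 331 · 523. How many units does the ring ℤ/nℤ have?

φ(166361593) = 166361593 · (1 − 1/31) · (1 − 1/331) · (1 − 1/523)
       = 166361593 · 5167800/5366503 = 160201800.

160201800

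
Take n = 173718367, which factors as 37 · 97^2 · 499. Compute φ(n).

166945536

φ(37) = 37 − 1 = 36.
φ(97^2) = 97^2 − 97^1 = 9409 − 97 = 9312.
φ(499) = 499 − 1 = 498.
Since φ is multiplicative, φ(173718367) = 36 · 9312 · 498 = 166945536.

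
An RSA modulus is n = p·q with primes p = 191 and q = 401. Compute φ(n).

φ(pq) = (p−1)(q−1) = 190 · 400 = 76000.

76000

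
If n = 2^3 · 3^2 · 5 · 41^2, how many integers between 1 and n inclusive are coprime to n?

φ(605160) = 605160 · (1 − 1/2) · (1 − 1/3) · (1 − 1/5) · (1 − 1/41)
       = 605160 · 320/1230 = 157440.

157440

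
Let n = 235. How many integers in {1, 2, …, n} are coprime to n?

Factor 235: 235 = 5 * 47.
φ(5) = 5 − 1 = 4.
φ(47) = 47 − 1 = 46.
Multiply: 4 · 46 = 184.

184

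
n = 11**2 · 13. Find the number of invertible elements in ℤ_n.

φ(1573) = 1573 · (1 − 1/11) · (1 − 1/13)
       = 1573 · 120/143 = 1320.

1320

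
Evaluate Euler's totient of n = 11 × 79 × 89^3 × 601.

326218464000

φ(11) = 11 − 1 = 10.
φ(79) = 79 − 1 = 78.
φ(89^3) = 89^2·(89−1) = 7921·88 = 697048.
φ(601) = 601 − 1 = 600.
Multiply: 10 · 78 · 697048 · 600 = 326218464000.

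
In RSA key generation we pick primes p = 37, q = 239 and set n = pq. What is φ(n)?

φ(8843) = 8843 · (1 − 1/37) · (1 − 1/239)
       = 8843 · 8568/8843 = 8568.

8568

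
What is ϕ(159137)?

Prime factorization: 159137 = 11 · 17 · 23 · 37.
φ(159137) = 159137 · (1 − 1/11) · (1 − 1/17) · (1 − 1/23) · (1 − 1/37)
       = 159137 · 126720/159137 = 126720.

126720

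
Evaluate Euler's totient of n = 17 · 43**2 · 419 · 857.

10339219968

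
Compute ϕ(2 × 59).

φ(118) = 118 · (1 − 1/2) · (1 − 1/59)
       = 118 · 58/118 = 58.

58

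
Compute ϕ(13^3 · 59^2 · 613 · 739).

φ(13^3) = 13^3 − 13^2 = 2197 − 169 = 2028.
φ(59^2) = 59^2 − 59^1 = 3481 − 59 = 3422.
φ(613) = 613 − 1 = 612.
φ(739) = 739 − 1 = 738.
φ(3464487455299) = 2028 × 3422 × 612 × 738 = 3134409535296.

3134409535296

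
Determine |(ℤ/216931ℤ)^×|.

172800

216931 = 11 × 13 × 37 × 41.
φ(216931) = 216931 · (1 − 1/11) · (1 − 1/13) · (1 − 1/37) · (1 − 1/41)
       = 216931 · 172800/216931 = 172800.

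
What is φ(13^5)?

342732

φ(13^5) = 13^5 − 13^4 = 371293 − 28561 = 342732.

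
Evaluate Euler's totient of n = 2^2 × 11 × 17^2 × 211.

1142400

φ(2683076) = 2683076 · (1 − 1/2) · (1 − 1/11) · (1 − 1/17) · (1 − 1/211)
       = 2683076 · 33600/78914 = 1142400.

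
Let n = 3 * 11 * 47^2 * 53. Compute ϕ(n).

φ(3) = 3 − 1 = 2.
φ(11) = 11 − 1 = 10.
φ(47^2) = 47^1·(47−1) = 47·46 = 2162.
φ(53) = 53 − 1 = 52.
φ(3863541) = 2 × 10 × 2162 × 52 = 2248480.

2248480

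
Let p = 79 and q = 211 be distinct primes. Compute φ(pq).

16380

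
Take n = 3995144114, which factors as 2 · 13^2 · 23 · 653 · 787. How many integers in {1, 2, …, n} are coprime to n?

φ(2) = 2 − 1 = 1.
φ(13^2) = 13^2 − 13^1 = 169 − 13 = 156.
φ(23) = 23 − 1 = 22.
φ(653) = 653 − 1 = 652.
φ(787) = 787 − 1 = 786.
Since φ is multiplicative, φ(3995144114) = 1 · 156 · 22 · 652 · 786 = 1758803904.

1758803904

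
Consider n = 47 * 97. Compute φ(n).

φ(4559) = 4559 · (1 − 1/47) · (1 − 1/97)
       = 4559 · 4416/4559 = 4416.

4416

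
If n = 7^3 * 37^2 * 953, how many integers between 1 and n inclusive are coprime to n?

φ(447497351) = 447497351 · (1 − 1/7) · (1 − 1/37) · (1 − 1/953)
       = 447497351 · 205632/246827 = 372810816.

372810816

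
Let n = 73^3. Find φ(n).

383688

φ(73^3) = 73^3 − 73^2 = 389017 − 5329 = 383688.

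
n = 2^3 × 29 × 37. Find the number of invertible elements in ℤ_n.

φ(8584) = 8584 · (1 − 1/2) · (1 − 1/29) · (1 − 1/37)
       = 8584 · 1008/2146 = 4032.

4032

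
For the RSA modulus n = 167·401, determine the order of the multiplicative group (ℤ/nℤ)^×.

66400

φ(n) = (p − 1)(q − 1) = (167−1)(401−1) = 166·400 = 66400.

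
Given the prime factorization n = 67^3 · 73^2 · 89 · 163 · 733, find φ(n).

16250160891368448

φ(17043222510454037) = 17043222510454037 · (1 − 1/67) · (1 − 1/73) · (1 − 1/89) · (1 − 1/163) · (1 − 1/733)
       = 17043222510454037 · 49588982784/52009089221 = 16250160891368448.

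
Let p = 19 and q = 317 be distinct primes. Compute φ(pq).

φ(n) = (p − 1)(q − 1) = (19−1)(317−1) = 18·316 = 5688.

5688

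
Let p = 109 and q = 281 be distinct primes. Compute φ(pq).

30240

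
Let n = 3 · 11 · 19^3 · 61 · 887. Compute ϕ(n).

φ(3) = 3 − 1 = 2.
φ(11) = 11 − 1 = 10.
φ(19^3) = 19^2·(19−1) = 361·18 = 6498.
φ(61) = 61 − 1 = 60.
φ(887) = 887 − 1 = 886.
Since φ is multiplicative, φ(12246957129) = 2 · 10 · 6498 · 60 · 886 = 6908673600.

6908673600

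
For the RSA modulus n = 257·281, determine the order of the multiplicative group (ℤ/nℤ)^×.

71680

φ(pq) = (p−1)(q−1) = 256 · 280 = 71680.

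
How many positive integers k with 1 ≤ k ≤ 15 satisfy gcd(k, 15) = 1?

8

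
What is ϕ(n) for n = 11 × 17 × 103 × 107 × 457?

φ(11) = 11 − 1 = 10.
φ(17) = 17 − 1 = 16.
φ(103) = 103 − 1 = 102.
φ(107) = 107 − 1 = 106.
φ(457) = 457 − 1 = 456.
Since φ is multiplicative, φ(941843639) = 10 · 16 · 102 · 106 · 456 = 788843520.

788843520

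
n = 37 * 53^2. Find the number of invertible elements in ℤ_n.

φ(37) = 37 − 1 = 36.
φ(53^2) = 53^2 − 53^1 = 2809 − 53 = 2756.
Multiply: 36 · 2756 = 99216.

99216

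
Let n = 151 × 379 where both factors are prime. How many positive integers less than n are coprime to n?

φ(pq) = (p−1)(q−1) = 150 · 378 = 56700.

56700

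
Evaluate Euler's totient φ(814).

Factor 814: 814 = 2 × 11 × 37.
φ(2) = 2 − 1 = 1.
φ(11) = 11 − 1 = 10.
φ(37) = 37 − 1 = 36.
Since φ is multiplicative, φ(814) = 1 · 10 · 36 = 360.

360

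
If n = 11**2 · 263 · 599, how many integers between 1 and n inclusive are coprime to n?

17234360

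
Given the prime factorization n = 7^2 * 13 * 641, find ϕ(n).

322560

φ(7^2) = 7^2 − 7^1 = 49 − 7 = 42.
φ(13) = 13 − 1 = 12.
φ(641) = 641 − 1 = 640.
φ(408317) = 42 × 12 × 640 = 322560.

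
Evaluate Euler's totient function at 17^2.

φ(17^2) = 17^1·(17−1) = 17·16 = 272.

272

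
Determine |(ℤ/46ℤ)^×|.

22

Prime factorization: 46 = 2 · 23.
φ(2) = 2 − 1 = 1.
φ(23) = 23 − 1 = 22.
Multiply: 1 · 22 = 22.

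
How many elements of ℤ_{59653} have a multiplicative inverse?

Prime factorization: 59653 = 11^2 · 17 · 29.
φ(59653) = 59653 · (1 − 1/11) · (1 − 1/17) · (1 − 1/29)
       = 59653 · 4480/5423 = 49280.

49280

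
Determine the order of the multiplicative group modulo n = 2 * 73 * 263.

18864

φ(2) = 2 − 1 = 1.
φ(73) = 73 − 1 = 72.
φ(263) = 263 − 1 = 262.
φ(38398) = 1 × 72 × 262 = 18864.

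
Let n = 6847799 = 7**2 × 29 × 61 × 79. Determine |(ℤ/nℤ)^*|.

φ(7^2) = 7^2 − 7^1 = 49 − 7 = 42.
φ(29) = 29 − 1 = 28.
φ(61) = 61 − 1 = 60.
φ(79) = 79 − 1 = 78.
Multiply: 42 · 28 · 60 · 78 = 5503680.

5503680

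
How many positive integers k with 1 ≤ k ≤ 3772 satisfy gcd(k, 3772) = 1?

Factor 3772: 3772 = 2^2 * 23 * 41.
φ(2^2) = 2^1·(2−1) = 2·1 = 2.
φ(23) = 23 − 1 = 22.
φ(41) = 41 − 1 = 40.
Multiply: 2 · 22 · 40 = 1760.

1760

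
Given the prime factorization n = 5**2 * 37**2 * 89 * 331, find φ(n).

773625600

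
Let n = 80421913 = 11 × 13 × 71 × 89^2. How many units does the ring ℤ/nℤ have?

φ(11) = 11 − 1 = 10.
φ(13) = 13 − 1 = 12.
φ(71) = 71 − 1 = 70.
φ(89^2) = 89^1·(89−1) = 89·88 = 7832.
Since φ is multiplicative, φ(80421913) = 10 · 12 · 70 · 7832 = 65788800.

65788800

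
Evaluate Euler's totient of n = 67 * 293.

19272

φ(19631) = 19631 · (1 − 1/67) · (1 − 1/293)
       = 19631 · 19272/19631 = 19272.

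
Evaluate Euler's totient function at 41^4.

φ(41^4) = 41^3·(41−1) = 68921·40 = 2756840.

2756840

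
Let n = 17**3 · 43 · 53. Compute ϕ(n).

10098816

φ(11196727) = 11196727 · (1 − 1/17) · (1 − 1/43) · (1 − 1/53)
       = 11196727 · 34944/38743 = 10098816.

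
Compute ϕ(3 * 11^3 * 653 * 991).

φ(2583962139) = 2583962139 · (1 − 1/3) · (1 − 1/11) · (1 − 1/653) · (1 − 1/991)
       = 2583962139 · 12909600/21355059 = 1562061600.

1562061600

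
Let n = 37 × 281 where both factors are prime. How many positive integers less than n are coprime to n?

φ(10397) = 10397 · (1 − 1/37) · (1 − 1/281)
       = 10397 · 10080/10397 = 10080.

10080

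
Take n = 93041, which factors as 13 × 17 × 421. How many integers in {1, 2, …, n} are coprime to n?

80640

φ(13) = 13 − 1 = 12.
φ(17) = 17 − 1 = 16.
φ(421) = 421 − 1 = 420.
Multiply: 12 · 16 · 420 = 80640.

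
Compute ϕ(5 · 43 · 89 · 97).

φ(1856095) = 1856095 · (1 − 1/5) · (1 − 1/43) · (1 − 1/89) · (1 − 1/97)
       = 1856095 · 1419264/1856095 = 1419264.

1419264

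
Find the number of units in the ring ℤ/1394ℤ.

Factor 1394: 1394 = 2 · 17 · 41.
φ(1394) = 1394 · (1 − 1/2) · (1 − 1/17) · (1 − 1/41)
       = 1394 · 640/1394 = 640.

640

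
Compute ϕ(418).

Factor 418: 418 = 2 × 11 × 19.
φ(418) = 418 · (1 − 1/2) · (1 − 1/11) · (1 − 1/19)
       = 418 · 180/418 = 180.

180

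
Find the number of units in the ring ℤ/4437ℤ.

2688

Factor 4437: 4437 = 3**2 × 17 × 29.
φ(3^2) = 3^1·(3−1) = 3·2 = 6.
φ(17) = 17 − 1 = 16.
φ(29) = 29 − 1 = 28.
Multiply: 6 · 16 · 28 = 2688.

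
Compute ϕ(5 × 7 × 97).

2304

φ(3395) = 3395 · (1 − 1/5) · (1 − 1/7) · (1 − 1/97)
       = 3395 · 2304/3395 = 2304.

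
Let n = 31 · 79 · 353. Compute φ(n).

φ(31) = 31 − 1 = 30.
φ(79) = 79 − 1 = 78.
φ(353) = 353 − 1 = 352.
φ(864497) = 30 × 78 × 352 = 823680.

823680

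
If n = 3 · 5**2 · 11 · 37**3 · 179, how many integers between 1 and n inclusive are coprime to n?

3509020800

φ(3) = 3 − 1 = 2.
φ(5^2) = 5^2 − 5^1 = 25 − 5 = 20.
φ(11) = 11 − 1 = 10.
φ(37^3) = 37^2·(37−1) = 1369·36 = 49284.
φ(179) = 179 − 1 = 178.
Since φ is multiplicative, φ(7480181775) = 2 · 20 · 10 · 49284 · 178 = 3509020800.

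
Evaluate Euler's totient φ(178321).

141120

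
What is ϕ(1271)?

1200

First factor: 1271 = 31 * 41.
φ(31) = 31 − 1 = 30.
φ(41) = 41 − 1 = 40.
Multiply: 30 · 40 = 1200.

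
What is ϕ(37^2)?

1332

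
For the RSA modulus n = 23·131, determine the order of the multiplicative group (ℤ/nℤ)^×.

φ(23) = 23 − 1 = 22.
φ(131) = 131 − 1 = 130.
φ(3013) = 22 × 130 = 2860.

2860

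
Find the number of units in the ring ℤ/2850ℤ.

First factor: 2850 = 2 × 3 × 5^2 × 19.
φ(2) = 2 − 1 = 1.
φ(3) = 3 − 1 = 2.
φ(5^2) = 5^2 − 5^1 = 25 − 5 = 20.
φ(19) = 19 − 1 = 18.
Since φ is multiplicative, φ(2850) = 1 · 2 · 20 · 18 = 720.

720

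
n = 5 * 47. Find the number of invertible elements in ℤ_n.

184

φ(235) = 235 · (1 − 1/5) · (1 − 1/47)
       = 235 · 184/235 = 184.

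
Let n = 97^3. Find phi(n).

903264

φ(912673) = 912673 · (1 − 1/97)
       = 912673 · 96/97 = 903264.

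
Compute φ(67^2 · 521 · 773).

1775167680

φ(67^2) = 67^1·(67−1) = 67·66 = 4422.
φ(521) = 521 − 1 = 520.
φ(773) = 773 − 1 = 772.
Multiply: 4422 · 520 · 772 = 1775167680.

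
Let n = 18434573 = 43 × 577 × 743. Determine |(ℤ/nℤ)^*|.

17950464

φ(43) = 43 − 1 = 42.
φ(577) = 577 − 1 = 576.
φ(743) = 743 − 1 = 742.
φ(18434573) = 42 × 576 × 742 = 17950464.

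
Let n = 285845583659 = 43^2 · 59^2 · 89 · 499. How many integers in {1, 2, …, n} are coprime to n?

270838104768

φ(285845583659) = 285845583659 · (1 − 1/43) · (1 − 1/59) · (1 − 1/89) · (1 − 1/499)
       = 285845583659 · 106755264/112670707 = 270838104768.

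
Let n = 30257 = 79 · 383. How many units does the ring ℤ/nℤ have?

29796

φ(30257) = 30257 · (1 − 1/79) · (1 − 1/383)
       = 30257 · 29796/30257 = 29796.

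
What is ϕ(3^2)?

6

φ(9) = 9 · (1 − 1/3)
       = 9 · 2/3 = 6.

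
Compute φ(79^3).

φ(493039) = 493039 · (1 − 1/79)
       = 493039 · 78/79 = 486798.

486798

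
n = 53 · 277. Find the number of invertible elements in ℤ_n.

14352

φ(14681) = 14681 · (1 − 1/53) · (1 − 1/277)
       = 14681 · 14352/14681 = 14352.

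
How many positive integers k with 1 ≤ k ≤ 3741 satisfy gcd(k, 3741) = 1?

Factor 3741: 3741 = 3 · 29 · 43.
φ(3741) = 3741 · (1 − 1/3) · (1 − 1/29) · (1 − 1/43)
       = 3741 · 2352/3741 = 2352.

2352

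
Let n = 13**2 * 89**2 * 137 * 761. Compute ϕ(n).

126284421120

φ(13^2) = 13^1·(13−1) = 13·12 = 156.
φ(89^2) = 89^2 − 89^1 = 7921 − 89 = 7832.
φ(137) = 137 − 1 = 136.
φ(761) = 761 − 1 = 760.
Multiply: 156 · 7832 · 136 · 760 = 126284421120.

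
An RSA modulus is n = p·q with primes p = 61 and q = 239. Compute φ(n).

φ(n) = (p − 1)(q − 1) = (61−1)(239−1) = 60·238 = 14280.

14280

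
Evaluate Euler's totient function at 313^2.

97656

φ(313^2) = 313^2 − 313^1 = 97969 − 313 = 97656.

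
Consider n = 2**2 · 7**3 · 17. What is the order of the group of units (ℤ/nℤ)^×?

φ(23324) = 23324 · (1 − 1/2) · (1 − 1/7) · (1 − 1/17)
       = 23324 · 96/238 = 9408.

9408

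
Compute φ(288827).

217800

288827 = 7 · 11^3 · 31.
φ(288827) = 288827 · (1 − 1/7) · (1 − 1/11) · (1 − 1/31)
       = 288827 · 1800/2387 = 217800.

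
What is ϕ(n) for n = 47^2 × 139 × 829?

φ(47^2) = 47^2 − 47^1 = 2209 − 47 = 2162.
φ(139) = 139 − 1 = 138.
φ(829) = 829 − 1 = 828.
Since φ is multiplicative, φ(254545279) = 2162 · 138 · 828 = 247038768.

247038768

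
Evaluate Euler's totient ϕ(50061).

Factor 50061: 50061 = 3 * 11 * 37 * 41.
φ(50061) = 50061 · (1 − 1/3) · (1 − 1/11) · (1 − 1/37) · (1 − 1/41)
       = 50061 · 28800/50061 = 28800.

28800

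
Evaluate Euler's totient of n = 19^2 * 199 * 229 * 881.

φ(19^2) = 19^2 − 19^1 = 361 − 19 = 342.
φ(199) = 199 − 1 = 198.
φ(229) = 229 − 1 = 228.
φ(881) = 881 − 1 = 880.
Since φ is multiplicative, φ(14493446411) = 342 · 198 · 228 · 880 = 13586538240.

13586538240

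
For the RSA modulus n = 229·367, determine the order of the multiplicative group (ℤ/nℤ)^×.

φ(pq) = (p−1)(q−1) = 228 · 366 = 83448.

83448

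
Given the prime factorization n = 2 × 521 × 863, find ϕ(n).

φ(899246) = 899246 · (1 − 1/2) · (1 − 1/521) · (1 − 1/863)
       = 899246 · 448240/899246 = 448240.

448240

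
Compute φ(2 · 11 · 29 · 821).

229600

φ(2) = 2 − 1 = 1.
φ(11) = 11 − 1 = 10.
φ(29) = 29 − 1 = 28.
φ(821) = 821 − 1 = 820.
φ(523798) = 1 × 10 × 28 × 820 = 229600.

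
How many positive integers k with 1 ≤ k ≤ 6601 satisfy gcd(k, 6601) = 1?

5280

Factor 6601: 6601 = 7 · 23 · 41.
φ(7) = 7 − 1 = 6.
φ(23) = 23 − 1 = 22.
φ(41) = 41 − 1 = 40.
Since φ is multiplicative, φ(6601) = 6 · 22 · 40 = 5280.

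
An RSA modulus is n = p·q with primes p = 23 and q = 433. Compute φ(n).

9504

For distinct primes, φ(pq) = (p−1)(q−1) = 22 × 432 = 9504.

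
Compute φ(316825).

221760

First factor: 316825 = 5^2 * 19 * 23 * 29.
φ(316825) = 316825 · (1 − 1/5) · (1 − 1/19) · (1 − 1/23) · (1 − 1/29)
       = 316825 · 44352/63365 = 221760.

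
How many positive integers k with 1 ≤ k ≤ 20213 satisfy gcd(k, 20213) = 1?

First factor: 20213 = 17 · 29 · 41.
φ(17) = 17 − 1 = 16.
φ(29) = 29 − 1 = 28.
φ(41) = 41 − 1 = 40.
Since φ is multiplicative, φ(20213) = 16 · 28 · 40 = 17920.

17920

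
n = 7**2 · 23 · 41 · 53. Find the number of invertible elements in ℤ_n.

φ(7^2) = 7^2 − 7^1 = 49 − 7 = 42.
φ(23) = 23 − 1 = 22.
φ(41) = 41 − 1 = 40.
φ(53) = 53 − 1 = 52.
Since φ is multiplicative, φ(2448971) = 42 · 22 · 40 · 52 = 1921920.

1921920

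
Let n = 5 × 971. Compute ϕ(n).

φ(5) = 5 − 1 = 4.
φ(971) = 971 − 1 = 970.
Multiply: 4 · 970 = 3880.

3880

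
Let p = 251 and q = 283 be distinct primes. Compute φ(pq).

70500

For distinct primes, φ(pq) = (p−1)(q−1) = 250 × 282 = 70500.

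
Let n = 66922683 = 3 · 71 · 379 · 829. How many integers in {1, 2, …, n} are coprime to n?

φ(3) = 3 − 1 = 2.
φ(71) = 71 − 1 = 70.
φ(379) = 379 − 1 = 378.
φ(829) = 829 − 1 = 828.
Since φ is multiplicative, φ(66922683) = 2 · 70 · 378 · 828 = 43817760.

43817760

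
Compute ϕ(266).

108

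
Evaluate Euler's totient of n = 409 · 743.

302736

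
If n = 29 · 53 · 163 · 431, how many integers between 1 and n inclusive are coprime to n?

101424960

φ(29) = 29 − 1 = 28.
φ(53) = 53 − 1 = 52.
φ(163) = 163 − 1 = 162.
φ(431) = 431 − 1 = 430.
Since φ is multiplicative, φ(107978861) = 28 · 52 · 162 · 430 = 101424960.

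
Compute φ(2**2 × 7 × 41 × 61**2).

1756800

φ(4271708) = 4271708 · (1 − 1/2) · (1 − 1/7) · (1 − 1/41) · (1 − 1/61)
       = 4271708 · 14400/35014 = 1756800.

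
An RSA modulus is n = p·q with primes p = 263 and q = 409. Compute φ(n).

106896

φ(pq) = (p−1)(q−1) = 262 · 408 = 106896.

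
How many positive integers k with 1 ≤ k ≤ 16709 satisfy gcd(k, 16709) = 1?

12600

Prime factorization: 16709 = 7^2 · 11 · 31.
φ(7^2) = 7^2 − 7^1 = 49 − 7 = 42.
φ(11) = 11 − 1 = 10.
φ(31) = 31 − 1 = 30.
Since φ is multiplicative, φ(16709) = 42 · 10 · 30 = 12600.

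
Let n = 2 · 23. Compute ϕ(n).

22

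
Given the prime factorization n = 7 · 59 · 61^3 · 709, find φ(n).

φ(7) = 7 − 1 = 6.
φ(59) = 59 − 1 = 58.
φ(61^3) = 61^3 − 61^2 = 226981 − 3721 = 223260.
φ(709) = 709 − 1 = 708.
Since φ is multiplicative, φ(66463895477) = 6 · 58 · 223260 · 708 = 55007691840.

55007691840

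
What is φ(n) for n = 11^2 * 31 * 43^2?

φ(11^2) = 11^1·(11−1) = 11·10 = 110.
φ(31) = 31 − 1 = 30.
φ(43^2) = 43^1·(43−1) = 43·42 = 1806.
Multiply: 110 · 30 · 1806 = 5959800.

5959800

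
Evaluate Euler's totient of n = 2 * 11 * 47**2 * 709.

15306960

φ(34455982) = 34455982 · (1 − 1/2) · (1 − 1/11) · (1 − 1/47) · (1 − 1/709)
       = 34455982 · 325680/733106 = 15306960.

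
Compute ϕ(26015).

26015 = 5 · 11^2 · 43.
φ(26015) = 26015 · (1 − 1/5) · (1 − 1/11) · (1 − 1/43)
       = 26015 · 1680/2365 = 18480.

18480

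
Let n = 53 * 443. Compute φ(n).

φ(23479) = 23479 · (1 − 1/53) · (1 − 1/443)
       = 23479 · 22984/23479 = 22984.

22984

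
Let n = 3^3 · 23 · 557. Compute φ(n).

220176

φ(3^3) = 3^3 − 3^2 = 27 − 9 = 18.
φ(23) = 23 − 1 = 22.
φ(557) = 557 − 1 = 556.
Since φ is multiplicative, φ(345897) = 18 · 22 · 556 = 220176.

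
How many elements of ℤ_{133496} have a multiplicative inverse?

57600

133496 = 2^3 * 11 * 37 * 41.
φ(2^3) = 2^2·(2−1) = 4·1 = 4.
φ(11) = 11 − 1 = 10.
φ(37) = 37 − 1 = 36.
φ(41) = 41 − 1 = 40.
φ(133496) = 4 × 10 × 36 × 40 = 57600.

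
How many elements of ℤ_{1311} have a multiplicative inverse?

Factor 1311: 1311 = 3 * 19 * 23.
φ(3) = 3 − 1 = 2.
φ(19) = 19 − 1 = 18.
φ(23) = 23 − 1 = 22.
φ(1311) = 2 × 18 × 22 = 792.

792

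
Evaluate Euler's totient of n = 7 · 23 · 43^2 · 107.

25269552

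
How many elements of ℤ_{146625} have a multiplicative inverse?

70400

Prime factorization: 146625 = 3 × 5**3 × 17 × 23.
φ(3) = 3 − 1 = 2.
φ(5^3) = 5^2·(5−1) = 25·4 = 100.
φ(17) = 17 − 1 = 16.
φ(23) = 23 − 1 = 22.
Multiply: 2 · 100 · 16 · 22 = 70400.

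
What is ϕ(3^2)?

φ(3^2) = 3^1·(3−1) = 3·2 = 6.

6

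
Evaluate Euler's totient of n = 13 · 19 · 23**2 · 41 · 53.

227335680

φ(13) = 13 − 1 = 12.
φ(19) = 19 − 1 = 18.
φ(23^2) = 23^2 − 23^1 = 529 − 23 = 506.
φ(41) = 41 − 1 = 40.
φ(53) = 53 − 1 = 52.
Since φ is multiplicative, φ(283930699) = 12 · 18 · 506 · 40 · 52 = 227335680.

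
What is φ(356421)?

202176

Prime factorization: 356421 = 3 * 13^2 * 19 * 37.
φ(3) = 3 − 1 = 2.
φ(13^2) = 13^1·(13−1) = 13·12 = 156.
φ(19) = 19 − 1 = 18.
φ(37) = 37 − 1 = 36.
Multiply: 2 · 156 · 18 · 36 = 202176.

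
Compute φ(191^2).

36290

φ(36481) = 36481 · (1 − 1/191)
       = 36481 · 190/191 = 36290.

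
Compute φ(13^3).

2028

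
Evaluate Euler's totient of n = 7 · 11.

φ(7) = 7 − 1 = 6.
φ(11) = 11 − 1 = 10.
Since φ is multiplicative, φ(77) = 6 · 10 = 60.

60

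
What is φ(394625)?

First factor: 394625 = 5**3 · 7 · 11 · 41.
φ(394625) = 394625 · (1 − 1/5) · (1 − 1/7) · (1 − 1/11) · (1 − 1/41)
       = 394625 · 9600/15785 = 240000.

240000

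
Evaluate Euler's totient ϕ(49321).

45360

Prime factorization: 49321 = 31 · 37 · 43.
φ(49321) = 49321 · (1 − 1/31) · (1 − 1/37) · (1 − 1/43)
       = 49321 · 45360/49321 = 45360.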